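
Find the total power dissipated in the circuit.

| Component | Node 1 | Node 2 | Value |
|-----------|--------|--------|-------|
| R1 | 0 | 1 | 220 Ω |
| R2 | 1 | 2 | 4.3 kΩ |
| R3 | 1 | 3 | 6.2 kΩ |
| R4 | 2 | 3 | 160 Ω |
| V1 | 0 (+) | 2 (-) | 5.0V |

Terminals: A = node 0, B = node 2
Nodal analysis, taking node 2 as the 0 V reference.
Source V1 fixes V_0 = 5 V.
KCL at each unknown node (sum of currents leaving = 0; resistances in Ω):
  Node 1: (V_1 - 5)/220 + (V_1 - 0)/4300 + (V_1 - V_3)/6200 = 0
  Node 3: (V_3 - V_1)/6200 + (V_3 - 0)/160 = 0
Collecting terms (coefficients in siemens):
  0.004939·V_1 - 0.0001613·V_3 = 0.02273
  0.006411·V_3 - 0.0001613·V_1 = 0
Determinant D = (0.004939)(0.006411) - (-0.0001613)(-0.0001613) = 0.00003164
V_1 = [(0.02273)(0.006411) - (-0.0001613)(0)]/D = 4.605 V
V_3 = [(0.004939)(0) - (0.02273)(-0.0001613)]/D = 0.1159 V
Power in each resistor, P = (ΔV)²/R:
  P_R1 = (5 - 4.605)²/220 = 0.0007089 W
  P_R2 = (4.605 - 0)²/4300 = 0.004932 W
  P_R3 = (4.605 - 0.1159)²/6200 = 0.003251 W
  P_R4 = (0 - 0.1159)²/160 = 0.00008388 W
P_total = P_R1 + P_R2 + P_R3 + P_R4 = 0.008975 W

Final answer: 0.008975 W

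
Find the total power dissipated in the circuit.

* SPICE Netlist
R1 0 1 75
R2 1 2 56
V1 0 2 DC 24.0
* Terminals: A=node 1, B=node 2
Nodal analysis, taking node 2 as the 0 V reference.
Source V1 fixes V_0 = 24 V.
KCL at each unknown node (sum of currents leaving = 0; resistances in Ω):
  Node 1: (V_1 - 24)/75 + (V_1 - 0)/56 = 0
Collecting terms: 0.03119 × V_1 = 0.32  =>  V_1 = 10.26 V
Power in each resistor, P = (ΔV)²/R:
  P_R1 = (24 - 10.26)²/75 = 2.517 W
  P_R2 = (10.26 - 0)²/56 = 1.88 W
P_total = P_R1 + P_R2 = 4.397 W

Final answer: 4.397 W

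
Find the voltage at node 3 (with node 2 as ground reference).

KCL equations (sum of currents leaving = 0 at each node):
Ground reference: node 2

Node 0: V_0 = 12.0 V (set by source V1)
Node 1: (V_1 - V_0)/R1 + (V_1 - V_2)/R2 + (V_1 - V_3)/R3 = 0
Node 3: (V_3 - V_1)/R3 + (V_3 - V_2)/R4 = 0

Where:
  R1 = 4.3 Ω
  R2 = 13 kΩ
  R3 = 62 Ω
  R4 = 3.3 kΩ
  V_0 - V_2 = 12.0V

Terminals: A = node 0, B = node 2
Nodal analysis, taking node 2 as the 0 V reference.
Source V1 fixes V_0 = 12 V.
KCL at each unknown node (sum of currents leaving = 0; resistances in Ω):
  Node 1: (V_1 - 12)/4.3 + (V_1 - 0)/13000 + (V_1 - V_3)/62 = 0
  Node 3: (V_3 - V_1)/62 + (V_3 - 0)/3300 = 0
Collecting terms (coefficients in siemens):
  0.2488·V_1 - 0.01613·V_3 = 2.791
  0.01643·V_3 - 0.01613·V_1 = 0
Determinant D = (0.2488)(0.01643) - (-0.01613)(-0.01613) = 0.003828
V_1 = [(2.791)(0.01643) - (-0.01613)(0)]/D = 11.98 V
V_3 = [(0.2488)(0) - (2.791)(-0.01613)]/D = 11.76 V
The requested potential is V_3 = 11.76 V.

Final answer: V_3 = 11.76 V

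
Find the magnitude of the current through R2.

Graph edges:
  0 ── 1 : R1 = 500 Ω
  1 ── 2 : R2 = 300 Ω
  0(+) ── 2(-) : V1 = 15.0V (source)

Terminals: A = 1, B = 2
Nodal analysis, taking node 2 as the 0 V reference.
Source V1 fixes V_0 = 15 V.
KCL at each unknown node (sum of currents leaving = 0; resistances in Ω):
  Node 1: (V_1 - 15)/500 + (V_1 - 0)/300 = 0
Collecting terms: 0.005333 × V_1 = 0.03  =>  V_1 = 5.625 V
I_R2 = (V_1 - V_2)/R2 = (5.625 - 0)/300 = 0.01875 A
|I_R2| = 0.01875 A

Final answer: |I_R2| = 0.01875 A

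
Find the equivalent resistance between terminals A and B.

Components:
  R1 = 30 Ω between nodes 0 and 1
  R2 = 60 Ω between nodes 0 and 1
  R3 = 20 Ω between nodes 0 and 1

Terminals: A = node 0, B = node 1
Reduce the network between node 0 (A) and node 1 (B) by series/parallel combination:
  Rp1 = R1 ‖ R2 ‖ R3 (parallel, all between nodes 0 and 1) = 1/(1/30 + 1/60 + 1/20) = 10 Ω
R_eq = 10 Ω

Final answer: 10 Ω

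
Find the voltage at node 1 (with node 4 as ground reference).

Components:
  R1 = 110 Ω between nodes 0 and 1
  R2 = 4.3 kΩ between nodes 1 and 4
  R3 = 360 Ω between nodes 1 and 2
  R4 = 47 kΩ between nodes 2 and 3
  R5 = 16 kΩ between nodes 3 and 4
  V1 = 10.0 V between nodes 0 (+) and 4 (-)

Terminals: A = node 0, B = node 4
Nodal analysis, taking node 4 as the 0 V reference.
Source V1 fixes V_0 = 10 V.
KCL at each unknown node (sum of currents leaving = 0; resistances in Ω):
  Node 1: (V_1 - 10)/110 + (V_1 - 0)/4300 + (V_1 - V_2)/360 = 0
  Node 2: (V_2 - V_1)/360 + (V_2 - V_3)/47000 = 0
  Node 3: (V_3 - V_2)/47000 + (V_3 - 0)/16000 = 0
Collecting terms (coefficients in siemens):
  0.0121·V_1 - 0.002778·V_2 = 0.09091
  0.002799·V_2 - 0.002778·V_1 - 0.00002128·V_3 = 0
  0.00008378·V_3 - 0.00002128·V_2 = 0
Solving these 3 simultaneous equations (Gaussian elimination) gives:
  V_1 = 9.734 V, V_2 = 9.679 V, V_3 = 2.458 V
The requested potential is V_1 = 9.734 V.

Final answer: V_1 = 9.734 V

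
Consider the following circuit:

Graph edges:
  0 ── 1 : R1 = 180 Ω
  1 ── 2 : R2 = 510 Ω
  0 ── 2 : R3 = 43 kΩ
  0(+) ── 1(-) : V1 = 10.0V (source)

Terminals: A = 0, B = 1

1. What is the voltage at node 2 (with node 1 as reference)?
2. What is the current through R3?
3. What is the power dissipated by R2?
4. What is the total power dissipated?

Nodal analysis, taking node 1 as the 0 V reference.
Source V1 fixes V_0 = 10 V.
KCL at each unknown node (sum of currents leaving = 0; resistances in Ω):
  Node 2: (V_2 - 0)/510 + (V_2 - 10)/43000 = 0
Collecting terms: 0.001984 × V_2 = 0.0002326  =>  V_2 = 0.1172 V
Part 1:
  Read off the nodal solution: V_2 = 0.1172 V
Part 2:
  I_R3 = (V_0 - V_2)/R3 = (10 - 0.1172)/43000 = 0.0002298 A
  Magnitude: I_R3 = 0.0002298 A
Part 3:
  I_R2 = (V_1 - V_2)/R2 = (0 - 0.1172)/510 = -0.0002298 A
  P_R2 = I_R2² × R2 = (-0.0002298)² × 510 = 0.00002694 W
Part 4:
  Power in each resistor, P = (ΔV)²/R:
    P_R1 = (10 - 0)²/180 = 0.5556 W
    P_R2 = (0 - 0.1172)²/510 = 0.00002694 W
    P_R3 = (10 - 0.1172)²/43000 = 0.002271 W
  P_total = P_R1 + P_R2 + P_R3 = 0.5579 W

Final answers:
1. V_2 = 0.1172 V
2. I_R3 = 0.0002298 A
3. P_R2 = 2.694e-05 W
4. P_total = 0.5579 W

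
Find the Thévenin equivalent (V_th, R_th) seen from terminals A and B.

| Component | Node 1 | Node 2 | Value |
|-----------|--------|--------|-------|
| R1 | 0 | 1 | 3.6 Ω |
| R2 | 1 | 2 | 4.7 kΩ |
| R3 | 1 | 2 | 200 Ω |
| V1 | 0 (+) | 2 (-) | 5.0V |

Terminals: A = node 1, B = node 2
Step 1 — V_th is the open-circuit voltage V_A - V_B (nothing connected across the terminals).
Nodal analysis, taking node 2 as the 0 V reference.
Source V1 fixes V_0 = 5 V.
KCL at each unknown node (sum of currents leaving = 0; resistances in Ω):
  Node 1: (V_1 - 5)/3.6 + (V_1 - 0)/4700 + (V_1 - 0)/200 = 0
Collecting terms: 0.283 × V_1 = 1.389  =>  V_1 = 4.908 V
V_th = V_1 - V_2 = 4.908 - 0 = 4.908 V
Step 2 — R_th: zero the source — replace V1 by a short circuit (node 2 merges into node 0) — and find the resistance seen between A (node 1) and B (node 0).
Reduce the network between node 1 (A) and node 0 (B) by series/parallel combination:
  Rp1 = R1 ‖ R2 ‖ R3 (parallel, all between nodes 0 and 1) = 1/(1/3.6 + 1/4700 + 1/200) = 3.534 Ω
R_th = 3.534 Ω

Final answer: V_th = 4.908 V, R_th = 3.534 Ω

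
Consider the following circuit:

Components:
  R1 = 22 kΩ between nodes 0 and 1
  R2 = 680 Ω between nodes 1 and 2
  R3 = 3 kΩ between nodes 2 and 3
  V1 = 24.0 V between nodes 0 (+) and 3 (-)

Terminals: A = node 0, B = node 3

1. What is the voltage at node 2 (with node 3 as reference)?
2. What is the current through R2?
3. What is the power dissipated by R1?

Nodal analysis, taking node 3 as the 0 V reference.
Source V1 fixes V_0 = 24 V.
KCL at each unknown node (sum of currents leaving = 0; resistances in Ω):
  Node 1: (V_1 - 24)/22000 + (V_1 - V_2)/680 = 0
  Node 2: (V_2 - V_1)/680 + (V_2 - 0)/3000 = 0
Collecting terms (coefficients in siemens):
  0.001516·V_1 - 0.001471·V_2 = 0.001091
  0.001804·V_2 - 0.001471·V_1 = 0
Determinant D = (0.001516)(0.001804) - (-0.001471)(-0.001471) = 0.0000005722
V_1 = [(0.001091)(0.001804) - (-0.001471)(0)]/D = 3.439 V
V_2 = [(0.001516)(0) - (0.001091)(-0.001471)]/D = 2.804 V
Part 1:
  Read off the nodal solution: V_2 = 2.804 V
Part 2:
  I_R2 = (V_1 - V_2)/R2 = (3.439 - 2.804)/680 = 0.0009346 A
  Magnitude: I_R2 = 0.0009346 A
Part 3:
  I_R1 = (V_0 - V_1)/R1 = (24 - 3.439)/22000 = 0.0009346 A
  P_R1 = I_R1² × R1 = (0.0009346)² × 22000 = 0.01922 W

Final answers:
1. V_2 = 2.804 V
2. I_R2 = 0.0009346 A
3. P_R1 = 0.01922 W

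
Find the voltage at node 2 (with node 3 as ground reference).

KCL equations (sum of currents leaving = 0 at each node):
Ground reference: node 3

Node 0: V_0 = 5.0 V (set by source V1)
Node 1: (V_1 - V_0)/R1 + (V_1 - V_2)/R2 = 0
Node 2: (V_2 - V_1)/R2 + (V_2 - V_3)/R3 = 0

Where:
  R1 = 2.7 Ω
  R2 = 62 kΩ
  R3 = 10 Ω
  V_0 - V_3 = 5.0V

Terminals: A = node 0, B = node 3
Nodal analysis, taking node 3 as the 0 V reference.
Source V1 fixes V_0 = 5 V.
KCL at each unknown node (sum of currents leaving = 0; resistances in Ω):
  Node 1: (V_1 - 5)/2.7 + (V_1 - V_2)/62000 = 0
  Node 2: (V_2 - V_1)/62000 + (V_2 - 0)/10 = 0
Collecting terms (coefficients in siemens):
  0.3704·V_1 - 0.00001613·V_2 = 1.852
  0.1·V_2 - 0.00001613·V_1 = 0
Determinant D = (0.3704)(0.1) - (-0.00001613)(-0.00001613) = 0.03704
V_1 = [(1.852)(0.1) - (-0.00001613)(0)]/D = 5 V
V_2 = [(0.3704)(0) - (1.852)(-0.00001613)]/D = 0.0008063 V
The requested potential is V_2 = 0.0008063 V.

Final answer: V_2 = 0.0008063 V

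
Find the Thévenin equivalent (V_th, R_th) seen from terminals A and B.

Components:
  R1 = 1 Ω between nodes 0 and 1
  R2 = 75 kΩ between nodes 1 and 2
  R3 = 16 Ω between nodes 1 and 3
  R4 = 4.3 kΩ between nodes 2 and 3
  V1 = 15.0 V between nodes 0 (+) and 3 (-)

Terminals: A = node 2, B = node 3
Step 1 — V_th is the open-circuit voltage V_A - V_B (nothing connected across the terminals).
Nodal analysis, taking node 3 as the 0 V reference.
Source V1 fixes V_0 = 15 V.
KCL at each unknown node (sum of currents leaving = 0; resistances in Ω):
  Node 1: (V_1 - 15)/1 + (V_1 - V_2)/75000 + (V_1 - 0)/16 = 0
  Node 2: (V_2 - V_1)/75000 + (V_2 - 0)/4300 = 0
Collecting terms (coefficients in siemens):
  1.063·V_1 - 0.00001333·V_2 = 15
  0.0002459·V_2 - 0.00001333·V_1 = 0
Determinant D = (1.063)(0.0002459) - (-0.00001333)(-0.00001333) = 0.0002613
V_1 = [(15)(0.0002459) - (-0.00001333)(0)]/D = 14.12 V
V_2 = [(1.063)(0) - (15)(-0.00001333)]/D = 0.7655 V
V_th = V_2 - V_3 = 0.7655 - 0 = 0.7655 V
Step 2 — R_th: zero the source — replace V1 by a short circuit (node 3 merges into node 0) — and find the resistance seen between A (node 2) and B (node 0).
Reduce the network between node 2 (A) and node 0 (B) by series/parallel combination:
  Rp1 = R1 ‖ R3 (parallel, both between nodes 0 and 1) = 1/(1/1 + 1/16) = 0.9412 Ω
  Rs1 = R2 + Rp1 (series, joined only at node 1) = 75000 + 0.9412 = 75000 Ω
  Rp2 = R4 ‖ Rs1 (parallel, both between nodes 0 and 2) = 1/(1/4300 + 1/75000) = 4067 Ω
R_th = 4.067 kΩ

Final answer: V_th = 0.7655 V, R_th = 4.067 kΩ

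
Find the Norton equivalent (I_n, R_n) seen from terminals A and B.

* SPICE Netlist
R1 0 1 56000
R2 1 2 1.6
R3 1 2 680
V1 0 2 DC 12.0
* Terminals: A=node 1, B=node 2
Find the Thévenin equivalent first; then I_n = V_th/R_th and R_n = R_th.
Step 1 — V_th is the open-circuit voltage V_A - V_B (nothing connected across the terminals).
Nodal analysis, taking node 2 as the 0 V reference.
Source V1 fixes V_0 = 12 V.
KCL at each unknown node (sum of currents leaving = 0; resistances in Ω):
  Node 1: (V_1 - 12)/56000 + (V_1 - 0)/1.6 + (V_1 - 0)/680 = 0
Collecting terms: 0.6265 × V_1 = 0.0002143  =>  V_1 = 0.000342 V
V_th = V_1 - V_2 = 0.000342 - 0 = 0.000342 V
Step 2 — R_th: zero the source — replace V1 by a short circuit (node 2 merges into node 0) — and find the resistance seen between A (node 1) and B (node 0).
Reduce the network between node 1 (A) and node 0 (B) by series/parallel combination:
  Rp1 = R1 ‖ R2 ‖ R3 (parallel, all between nodes 0 and 1) = 1/(1/56000 + 1/1.6 + 1/680) = 1.596 Ω
R_th = 1.596 Ω
I_n = V_th/R_th = 0.000342/1.596 = 0.0002143 A, and R_n = R_th = 1.596 Ω

Final answer: I_n = 0.0002143 A, R_n = 1.596 Ω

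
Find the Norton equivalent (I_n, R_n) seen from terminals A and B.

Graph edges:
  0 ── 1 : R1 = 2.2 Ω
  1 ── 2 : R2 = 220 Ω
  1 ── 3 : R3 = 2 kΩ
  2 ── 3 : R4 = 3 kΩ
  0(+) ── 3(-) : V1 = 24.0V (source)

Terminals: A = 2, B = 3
Find the Thévenin equivalent first; then I_n = V_th/R_th and R_n = R_th.
Step 1 — V_th is the open-circuit voltage V_A - V_B (nothing connected across the terminals).
Nodal analysis, taking node 3 as the 0 V reference.
Source V1 fixes V_0 = 24 V.
KCL at each unknown node (sum of currents leaving = 0; resistances in Ω):
  Node 1: (V_1 - 24)/2.2 + (V_1 - V_2)/220 + (V_1 - 0)/2000 = 0
  Node 2: (V_2 - V_1)/220 + (V_2 - 0)/3000 = 0
Collecting terms (coefficients in siemens):
  0.4596·V_1 - 0.004545·V_2 = 10.91
  0.004879·V_2 - 0.004545·V_1 = 0
Determinant D = (0.4596)(0.004879) - (-0.004545)(-0.004545) = 0.002222
V_1 = [(10.91)(0.004879) - (-0.004545)(0)]/D = 23.96 V
V_2 = [(0.4596)(0) - (10.91)(-0.004545)]/D = 22.32 V
V_th = V_2 - V_3 = 22.32 - 0 = 22.32 V
Step 2 — R_th: zero the source — replace V1 by a short circuit (node 3 merges into node 0) — and find the resistance seen between A (node 2) and B (node 0).
Reduce the network between node 2 (A) and node 0 (B) by series/parallel combination:
  Rp1 = R1 ‖ R3 (parallel, both between nodes 0 and 1) = 1/(1/2.2 + 1/2000) = 2.198 Ω
  Rs1 = R2 + Rp1 (series, joined only at node 1) = 220 + 2.198 = 222.2 Ω
  Rp2 = R4 ‖ Rs1 (parallel, both between nodes 0 and 2) = 1/(1/3000 + 1/222.2) = 206.9 Ω
R_th = 206.9 Ω
I_n = V_th/R_th = 22.32/206.9 = 0.1079 A, and R_n = R_th = 206.9 Ω

Final answer: I_n = 0.1079 A, R_n = 206.9 Ω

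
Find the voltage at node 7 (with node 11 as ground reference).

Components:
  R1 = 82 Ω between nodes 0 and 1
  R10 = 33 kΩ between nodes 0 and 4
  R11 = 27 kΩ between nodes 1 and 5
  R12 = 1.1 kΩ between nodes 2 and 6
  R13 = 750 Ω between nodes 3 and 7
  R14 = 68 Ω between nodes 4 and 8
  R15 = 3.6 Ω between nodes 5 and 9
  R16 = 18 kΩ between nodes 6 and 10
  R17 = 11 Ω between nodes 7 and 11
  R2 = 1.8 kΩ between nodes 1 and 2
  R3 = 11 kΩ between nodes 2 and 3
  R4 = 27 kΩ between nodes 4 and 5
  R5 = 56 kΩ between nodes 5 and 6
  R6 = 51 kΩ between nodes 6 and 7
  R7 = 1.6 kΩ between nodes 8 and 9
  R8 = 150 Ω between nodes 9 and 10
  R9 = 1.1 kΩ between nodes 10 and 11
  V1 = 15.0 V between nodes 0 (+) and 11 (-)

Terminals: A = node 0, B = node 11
Nodal analysis, taking node 11 as the 0 V reference.
Source V1 fixes V_0 = 15 V.
KCL at each unknown node (sum of currents leaving = 0; resistances in Ω):
  Node 1: (V_1 - 15)/82 + (V_1 - V_2)/1800 + (V_1 - V_5)/27000 = 0
  Node 2: (V_2 - V_1)/1800 + (V_2 - V_3)/11000 + (V_2 - V_6)/1100 = 0
  Node 3: (V_3 - V_2)/11000 + (V_3 - V_7)/750 = 0
  Node 4: (V_4 - V_5)/27000 + (V_4 - 15)/33000 + (V_4 - V_8)/68 = 0
  Node 5: (V_5 - V_4)/27000 + (V_5 - V_6)/56000 + (V_5 - V_1)/27000 + (V_5 - V_9)/3.6 = 0
  Node 6: (V_6 - V_5)/56000 + (V_6 - V_7)/51000 + (V_6 - V_2)/1100 + (V_6 - V_10)/18000 = 0
  Node 7: (V_7 - V_6)/51000 + (V_7 - V_3)/750 + (V_7 - 0)/11 = 0
  Node 8: (V_8 - V_9)/1600 + (V_8 - V_4)/68 = 0
  Node 9: (V_9 - V_8)/1600 + (V_9 - V_10)/150 + (V_9 - V_5)/3.6 = 0
  Node 10: (V_10 - V_9)/150 + (V_10 - 0)/1100 + (V_10 - V_6)/18000 = 0
Collecting terms (coefficients in siemens):
  0.01279·V_1 - 0.0005556·V_2 - 0.00003704·V_5 = 0.1829
  0.001556·V_2 - 0.0005556·V_1 - 0.00009091·V_3 - 0.0009091·V_6 = 0
  0.001424·V_3 - 0.00009091·V_2 - 0.001333·V_7 = 0
  0.01477·V_4 - 0.00003704·V_5 - 0.01471·V_8 = 0.0004545
  0.2779·V_5 - 0.00003704·V_1 - 0.00003704·V_4 - 0.00001786·V_6 - 0.2778·V_9 = 0
  0.001002·V_6 - 0.0009091·V_2 - 0.00001786·V_5 - 0.00001961·V_7 - 0.00005556·V_10 = 0
  0.09226·V_7 - 0.001333·V_3 - 0.00001961·V_6 = 0
  0.01533·V_8 - 0.01471·V_4 - 0.000625·V_9 = 0
  0.2851·V_9 - 0.2778·V_5 - 0.000625·V_8 - 0.006667·V_10 = 0
  0.007631·V_10 - 0.00005556·V_6 - 0.006667·V_9 = 0
Solving these 10 simultaneous equations (Gaussian elimination) gives:
  V_1 = 14.81 V, V_2 = 11.51 V, V_3 = 0.7466 V, V_4 = 2.416 V
  V_5 = 1.819 V, V_6 = 10.56 V, V_7 = 0.01303 V, V_8 = 2.392 V
  V_9 = 1.817 V, V_10 = 1.664 V
The requested potential is V_7 = 0.01303 V.

Final answer: V_7 = 0.01303 V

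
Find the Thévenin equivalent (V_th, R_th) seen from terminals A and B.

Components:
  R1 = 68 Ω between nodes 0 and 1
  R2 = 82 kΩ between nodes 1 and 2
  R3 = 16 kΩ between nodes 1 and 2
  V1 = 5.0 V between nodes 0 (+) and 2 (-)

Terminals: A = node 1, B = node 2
Step 1 — V_th is the open-circuit voltage V_A - V_B (nothing connected across the terminals).
Nodal analysis, taking node 2 as the 0 V reference.
Source V1 fixes V_0 = 5 V.
KCL at each unknown node (sum of currents leaving = 0; resistances in Ω):
  Node 1: (V_1 - 5)/68 + (V_1 - 0)/82000 + (V_1 - 0)/16000 = 0
Collecting terms: 0.01478 × V_1 = 0.07353  =>  V_1 = 4.975 V
V_th = V_1 - V_2 = 4.975 - 0 = 4.975 V
Step 2 — R_th: zero the source — replace V1 by a short circuit (node 2 merges into node 0) — and find the resistance seen between A (node 1) and B (node 0).
Reduce the network between node 1 (A) and node 0 (B) by series/parallel combination:
  Rp1 = R1 ‖ R2 ‖ R3 (parallel, all between nodes 0 and 1) = 1/(1/68 + 1/82000 + 1/16000) = 67.66 Ω
R_th = 67.66 Ω

Final answer: V_th = 4.975 V, R_th = 67.66 Ω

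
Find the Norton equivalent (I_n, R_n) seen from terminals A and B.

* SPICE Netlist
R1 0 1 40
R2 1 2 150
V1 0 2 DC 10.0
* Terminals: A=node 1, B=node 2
Find the Thévenin equivalent first; then I_n = V_th/R_th and R_n = R_th.
Step 1 — V_th is the open-circuit voltage V_A - V_B (nothing connected across the terminals).
Nodal analysis, taking node 2 as the 0 V reference.
Source V1 fixes V_0 = 10 V.
KCL at each unknown node (sum of currents leaving = 0; resistances in Ω):
  Node 1: (V_1 - 10)/40 + (V_1 - 0)/150 = 0
Collecting terms: 0.03167 × V_1 = 0.25  =>  V_1 = 7.895 V
V_th = V_1 - V_2 = 7.895 - 0 = 7.895 V
Step 2 — R_th: zero the source — replace V1 by a short circuit (node 2 merges into node 0) — and find the resistance seen between A (node 1) and B (node 0).
Reduce the network between node 1 (A) and node 0 (B) by series/parallel combination:
  Rp1 = R1 ‖ R2 (parallel, both between nodes 0 and 1) = 1/(1/40 + 1/150) = 31.58 Ω
R_th = 31.58 Ω
I_n = V_th/R_th = 7.895/31.58 = 0.25 A, and R_n = R_th = 31.58 Ω

Final answer: I_n = 0.25 A, R_n = 31.58 Ω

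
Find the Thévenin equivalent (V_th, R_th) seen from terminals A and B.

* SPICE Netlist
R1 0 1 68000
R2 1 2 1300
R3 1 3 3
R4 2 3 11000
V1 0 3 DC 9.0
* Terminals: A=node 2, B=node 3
Step 1 — V_th is the open-circuit voltage V_A - V_B (nothing connected across the terminals).
Nodal analysis, taking node 3 as the 0 V reference.
Source V1 fixes V_0 = 9 V.
KCL at each unknown node (sum of currents leaving = 0; resistances in Ω):
  Node 1: (V_1 - 9)/68000 + (V_1 - V_2)/1300 + (V_1 - 0)/3 = 0
  Node 2: (V_2 - V_1)/1300 + (V_2 - 0)/11000 = 0
Collecting terms (coefficients in siemens):
  0.3341·V_1 - 0.0007692·V_2 = 0.0001324
  0.0008601·V_2 - 0.0007692·V_1 = 0
Determinant D = (0.3341)(0.0008601) - (-0.0007692)(-0.0007692) = 0.0002868
V_1 = [(0.0001324)(0.0008601) - (-0.0007692)(0)]/D = 0.0003969 V
V_2 = [(0.3341)(0) - (0.0001324)(-0.0007692)]/D = 0.000355 V
V_th = V_2 - V_3 = 0.000355 - 0 = 0.000355 V
Step 2 — R_th: zero the source — replace V1 by a short circuit (node 3 merges into node 0) — and find the resistance seen between A (node 2) and B (node 0).
Reduce the network between node 2 (A) and node 0 (B) by series/parallel combination:
  Rp1 = R1 ‖ R3 (parallel, both between nodes 0 and 1) = 1/(1/68000 + 1/3) = 3 Ω
  Rs1 = R2 + Rp1 (series, joined only at node 1) = 1300 + 3 = 1303 Ω
  Rp2 = R4 ‖ Rs1 (parallel, both between nodes 0 and 2) = 1/(1/11000 + 1/1303) = 1165 Ω
R_th = 1.165 kΩ

Final answer: V_th = 0.000355 V, R_th = 1.165 kΩ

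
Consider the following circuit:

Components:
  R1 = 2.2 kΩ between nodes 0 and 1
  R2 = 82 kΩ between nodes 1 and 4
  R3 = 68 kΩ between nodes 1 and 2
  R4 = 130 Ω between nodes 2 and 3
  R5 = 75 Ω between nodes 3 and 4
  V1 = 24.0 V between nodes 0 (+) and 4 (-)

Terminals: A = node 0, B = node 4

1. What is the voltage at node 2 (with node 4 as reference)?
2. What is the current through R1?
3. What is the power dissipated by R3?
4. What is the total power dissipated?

Nodal analysis, taking node 4 as the 0 V reference.
Source V1 fixes V_0 = 24 V.
KCL at each unknown node (sum of currents leaving = 0; resistances in Ω):
  Node 1: (V_1 - 24)/2200 + (V_1 - 0)/82000 + (V_1 - V_2)/68000 = 0
  Node 2: (V_2 - V_1)/68000 + (V_2 - V_3)/130 = 0
  Node 3: (V_3 - V_2)/130 + (V_3 - 0)/75 = 0
Collecting terms (coefficients in siemens):
  0.0004814·V_1 - 0.00001471·V_2 = 0.01091
  0.007707·V_2 - 0.00001471·V_1 - 0.007692·V_3 = 0
  0.02103·V_3 - 0.007692·V_2 = 0
Solving these 3 simultaneous equations (Gaussian elimination) gives:
  V_1 = 22.66 V, V_2 = 0.06811 V, V_3 = 0.02492 V
Part 1:
  Read off the nodal solution: V_2 = 0.06811 V
Part 2:
  I_R1 = (V_0 - V_1)/R1 = (24 - 22.66)/2200 = 0.0006086 A
  Magnitude: I_R1 = 0.0006086 A
Part 3:
  I_R3 = (V_1 - V_2)/R3 = (22.66 - 0.06811)/68000 = 0.0003322 A
  P_R3 = I_R3² × R3 = (0.0003322)² × 68000 = 0.007506 W
Part 4:
  Power in each resistor, P = (ΔV)²/R:
    P_R1 = (24 - 22.66)²/2200 = 0.0008149 W
    P_R2 = (22.66 - 0)²/82000 = 0.006262 W
    P_R3 = (22.66 - 0.06811)²/68000 = 0.007506 W
    P_R4 = (0.06811 - 0.02492)²/130 = 0.00001435 W
    P_R5 = (0.02492 - 0)²/75 = 0.000008279 W
  P_total = P_R1 + P_R2 + P_R3 + P_R4 + P_R5 = 0.01461 W

Final answers:
1. V_2 = 0.06811 V
2. I_R1 = 0.0006086 A
3. P_R3 = 0.007506 W
4. P_total = 0.01461 W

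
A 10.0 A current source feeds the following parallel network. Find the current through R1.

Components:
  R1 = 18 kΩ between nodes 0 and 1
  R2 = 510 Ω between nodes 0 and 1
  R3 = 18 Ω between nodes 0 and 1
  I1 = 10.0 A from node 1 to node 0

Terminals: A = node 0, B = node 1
All resistors sit directly between nodes 0 and 1, so they are in parallel and share one voltage V; the full source current 10 A splits among them.
1/R_par = 1/18000 + 1/510 + 1/18 = 0.05757 S  =>  R_par = 17.37 Ω
V = I × R_par = 10 × 17.37 = 173.7 V
I_R1 = V/R1 = 173.7/18000 = 0.00965 A

Final answer: 0.00965 A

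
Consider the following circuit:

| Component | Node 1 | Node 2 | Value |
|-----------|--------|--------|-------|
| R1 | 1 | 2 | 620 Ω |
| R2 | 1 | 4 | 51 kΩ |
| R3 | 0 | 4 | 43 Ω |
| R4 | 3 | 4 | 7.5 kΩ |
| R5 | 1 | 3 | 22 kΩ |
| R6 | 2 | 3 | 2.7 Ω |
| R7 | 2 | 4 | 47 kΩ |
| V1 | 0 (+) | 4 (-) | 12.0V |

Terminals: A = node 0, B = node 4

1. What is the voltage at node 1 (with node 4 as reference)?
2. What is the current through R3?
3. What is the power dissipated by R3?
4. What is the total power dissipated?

Nodal analysis, taking node 4 as the 0 V reference.
Source V1 fixes V_0 = 12 V.
KCL at each unknown node (sum of currents leaving = 0; resistances in Ω):
  Node 1: (V_1 - V_2)/620 + (V_1 - 0)/51000 + (V_1 - V_3)/22000 = 0
  Node 2: (V_2 - V_1)/620 + (V_2 - V_3)/2.7 + (V_2 - 0)/47000 = 0
  Node 3: (V_3 - 0)/7500 + (V_3 - V_1)/22000 + (V_3 - V_2)/2.7 = 0
Collecting terms (coefficients in siemens):
  0.001678·V_1 - 0.001613·V_2 - 0.00004545·V_3 = 0
  0.372·V_2 - 0.001613·V_1 - 0.3704·V_3 = 0
  0.3705·V_3 - 0.00004545·V_1 - 0.3704·V_2 = 0
Solving these 3 simultaneous equations (Gaussian elimination) gives:
  V_1 = 0 V, V_2 = 0 V, V_3 = 0 V
Part 1:
  Read off the nodal solution: V_1 = 0 V
Part 2:
  I_R3 = (V_0 - V_4)/R3 = (12 - 0)/43 = 0.2791 A
  Magnitude: I_R3 = 0.2791 A
Part 3:
  I_R3 = (V_0 - V_4)/R3 = (12 - 0)/43 = 0.2791 A
  P_R3 = I_R3² × R3 = (0.2791)² × 43 = 3.349 W
Part 4:
  Power in each resistor, P = (ΔV)²/R:
    P_R1 = (0 - 0)²/620 = 0 W
    P_R2 = (0 - 0)²/51000 = 0 W
    P_R3 = (12 - 0)²/43 = 3.349 W
    P_R4 = (0 - 0)²/7500 = 0 W
    P_R5 = (0 - 0)²/22000 = 0 W
    P_R6 = (0 - 0)²/2.7 = 0 W
    P_R7 = (0 - 0)²/47000 = 0 W
  P_total = P_R1 + P_R2 + P_R3 + P_R4 + P_R5 + P_R6 + P_R7 = 3.349 W

Final answers:
1. V_1 = 0 V
2. I_R3 = 0.2791 A
3. P_R3 = 3.349 W
4. P_total = 3.349 W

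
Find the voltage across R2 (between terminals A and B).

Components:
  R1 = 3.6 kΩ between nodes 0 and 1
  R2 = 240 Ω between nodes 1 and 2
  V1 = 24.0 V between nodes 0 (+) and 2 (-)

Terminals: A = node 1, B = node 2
R1 and R2 are in series across V1 (node 0 → node 1 → node 2), and the output A–B is taken across R2, so this is a voltage divider.
Series current: I = V1/(R1 + R2) = 24/(3600 + 240) = 24/3840 = 0.00625 A
V_R2 = I × R2 = V1 × R2/(R1 + R2) = 24 × 240/3840 = 1.5 V

Final answer: 1.5 V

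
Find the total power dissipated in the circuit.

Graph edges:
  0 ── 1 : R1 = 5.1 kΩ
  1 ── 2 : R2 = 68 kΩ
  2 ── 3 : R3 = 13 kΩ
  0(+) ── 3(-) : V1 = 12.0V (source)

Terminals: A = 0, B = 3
Nodal analysis, taking node 3 as the 0 V reference.
Source V1 fixes V_0 = 12 V.
KCL at each unknown node (sum of currents leaving = 0; resistances in Ω):
  Node 1: (V_1 - 12)/5100 + (V_1 - V_2)/68000 = 0
  Node 2: (V_2 - V_1)/68000 + (V_2 - 0)/13000 = 0
Collecting terms (coefficients in siemens):
  0.0002108·V_1 - 0.00001471·V_2 = 0.002353
  0.00009163·V_2 - 0.00001471·V_1 = 0
Determinant D = (0.0002108)(0.00009163) - (-0.00001471)(-0.00001471) = 0.0000000191
V_1 = [(0.002353)(0.00009163) - (-0.00001471)(0)]/D = 11.29 V
V_2 = [(0.0002108)(0) - (0.002353)(-0.00001471)]/D = 1.812 V
Power in each resistor, P = (ΔV)²/R:
  P_R1 = (12 - 11.29)²/5100 = 0.00009907 W
  P_R2 = (11.29 - 1.812)²/68000 = 0.001321 W
  P_R3 = (1.812 - 0)²/13000 = 0.0002525 W
P_total = P_R1 + P_R2 + P_R3 = 0.001672 W

Final answer: 0.001672 W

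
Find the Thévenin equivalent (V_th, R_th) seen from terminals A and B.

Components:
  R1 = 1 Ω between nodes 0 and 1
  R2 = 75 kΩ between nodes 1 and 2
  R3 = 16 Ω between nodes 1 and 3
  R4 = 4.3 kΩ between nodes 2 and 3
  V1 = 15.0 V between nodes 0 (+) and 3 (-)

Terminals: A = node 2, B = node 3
Step 1 — V_th is the open-circuit voltage V_A - V_B (nothing connected across the terminals).
Nodal analysis, taking node 3 as the 0 V reference.
Source V1 fixes V_0 = 15 V.
KCL at each unknown node (sum of currents leaving = 0; resistances in Ω):
  Node 1: (V_1 - 15)/1 + (V_1 - V_2)/75000 + (V_1 - 0)/16 = 0
  Node 2: (V_2 - V_1)/75000 + (V_2 - 0)/4300 = 0
Collecting terms (coefficients in siemens):
  1.063·V_1 - 0.00001333·V_2 = 15
  0.0002459·V_2 - 0.00001333·V_1 = 0
Determinant D = (1.063)(0.0002459) - (-0.00001333)(-0.00001333) = 0.0002613
V_1 = [(15)(0.0002459) - (-0.00001333)(0)]/D = 14.12 V
V_2 = [(1.063)(0) - (15)(-0.00001333)]/D = 0.7655 V
V_th = V_2 - V_3 = 0.7655 - 0 = 0.7655 V
Step 2 — R_th: zero the source — replace V1 by a short circuit (node 3 merges into node 0) — and find the resistance seen between A (node 2) and B (node 0).
Reduce the network between node 2 (A) and node 0 (B) by series/parallel combination:
  Rp1 = R1 ‖ R3 (parallel, both between nodes 0 and 1) = 1/(1/1 + 1/16) = 0.9412 Ω
  Rs1 = R2 + Rp1 (series, joined only at node 1) = 75000 + 0.9412 = 75000 Ω
  Rp2 = R4 ‖ Rs1 (parallel, both between nodes 0 and 2) = 1/(1/4300 + 1/75000) = 4067 Ω
R_th = 4.067 kΩ

Final answer: V_th = 0.7655 V, R_th = 4.067 kΩ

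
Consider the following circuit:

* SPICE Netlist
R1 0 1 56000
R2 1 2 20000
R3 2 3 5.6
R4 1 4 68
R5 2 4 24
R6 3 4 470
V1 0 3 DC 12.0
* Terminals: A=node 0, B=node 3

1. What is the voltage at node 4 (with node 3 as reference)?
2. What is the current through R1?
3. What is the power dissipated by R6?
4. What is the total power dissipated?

Nodal analysis, taking node 3 as the 0 V reference.
Source V1 fixes V_0 = 12 V.
KCL at each unknown node (sum of currents leaving = 0; resistances in Ω):
  Node 1: (V_1 - 12)/56000 + (V_1 - V_2)/20000 + (V_1 - V_4)/68 = 0
  Node 2: (V_2 - V_1)/20000 + (V_2 - 0)/5.6 + (V_2 - V_4)/24 = 0
  Node 4: (V_4 - V_1)/68 + (V_4 - V_2)/24 + (V_4 - 0)/470 = 0
Collecting terms (coefficients in siemens):
  0.01477·V_1 - 0.00005·V_2 - 0.01471·V_4 = 0.0002143
  0.2203·V_2 - 0.00005·V_1 - 0.04167·V_4 = 0
  0.0585·V_4 - 0.01471·V_1 - 0.04167·V_2 = 0
Solving these 3 simultaneous equations (Gaussian elimination) gives:
  V_1 = 0.02042 V, V_2 = 0.001127 V, V_4 = 0.005935 V
Part 1:
  Read off the nodal solution: V_4 = 0.005935 V
Part 2:
  I_R1 = (V_0 - V_1)/R1 = (12 - 0.02042)/56000 = 0.0002139 A
  Magnitude: I_R1 = 0.0002139 A
Part 3:
  I_R6 = (V_3 - V_4)/R6 = (0 - 0.005935)/470 = -0.00001263 A
  P_R6 = I_R6² × R6 = (-0.00001263)² × 470 = 0.00000007495 W
Part 4:
  Power in each resistor, P = (ΔV)²/R:
    P_R1 = (12 - 0.02042)²/56000 = 0.002563 W
    P_R2 = (0.02042 - 0.001127)²/20000 = 0.0000000186 W
    P_R3 = (0.001127 - 0)²/5.6 = 0.0000002269 W
    P_R4 = (0.02042 - 0.005935)²/68 = 0.000003084 W
    P_R5 = (0.001127 - 0.005935)²/24 = 0.0000009632 W
    P_R6 = (0 - 0.005935)²/470 = 0.00000007495 W
  P_total = P_R1 + P_R2 + P_R3 + P_R4 + P_R5 + P_R6 = 0.002567 W

Final answers:
1. V_4 = 0.005935 V
2. I_R1 = 0.0002139 A
3. P_R6 = 7.495e-08 W
4. P_total = 0.002567 W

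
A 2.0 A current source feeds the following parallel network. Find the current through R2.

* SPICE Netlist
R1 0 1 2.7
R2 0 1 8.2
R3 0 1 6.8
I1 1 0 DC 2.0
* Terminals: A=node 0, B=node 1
All resistors sit directly between nodes 0 and 1, so they are in parallel and share one voltage V; the full source current 2 A splits among them.
1/R_par = 1/2.7 + 1/8.2 + 1/6.8 = 0.6394 S  =>  R_par = 1.564 Ω
V = I × R_par = 2 × 1.564 = 3.128 V
I_R2 = V/R2 = 3.128/8.2 = 0.3815 A

Final answer: 0.3815 A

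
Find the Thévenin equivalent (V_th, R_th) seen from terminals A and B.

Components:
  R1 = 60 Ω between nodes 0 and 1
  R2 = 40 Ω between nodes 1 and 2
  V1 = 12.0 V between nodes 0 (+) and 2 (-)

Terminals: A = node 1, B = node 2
Step 1 — V_th is the open-circuit voltage V_A - V_B (nothing connected across the terminals).
Nodal analysis, taking node 2 as the 0 V reference.
Source V1 fixes V_0 = 12 V.
KCL at each unknown node (sum of currents leaving = 0; resistances in Ω):
  Node 1: (V_1 - 12)/60 + (V_1 - 0)/40 = 0
Collecting terms: 0.04167 × V_1 = 0.2  =>  V_1 = 4.8 V
V_th = V_1 - V_2 = 4.8 - 0 = 4.8 V
Step 2 — R_th: zero the source — replace V1 by a short circuit (node 2 merges into node 0) — and find the resistance seen between A (node 1) and B (node 0).
Reduce the network between node 1 (A) and node 0 (B) by series/parallel combination:
  Rp1 = R1 ‖ R2 (parallel, both between nodes 0 and 1) = 1/(1/60 + 1/40) = 24 Ω
R_th = 24 Ω

Final answer: V_th = 4.8 V, R_th = 24 Ω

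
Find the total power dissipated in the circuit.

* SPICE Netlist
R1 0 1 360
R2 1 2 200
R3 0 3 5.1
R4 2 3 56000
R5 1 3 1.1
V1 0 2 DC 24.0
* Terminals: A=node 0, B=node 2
Nodal analysis, taking node 2 as the 0 V reference.
Source V1 fixes V_0 = 24 V.
KCL at each unknown node (sum of currents leaving = 0; resistances in Ω):
  Node 1: (V_1 - 24)/360 + (V_1 - 0)/200 + (V_1 - V_3)/1.1 = 0
  Node 3: (V_3 - 24)/5.1 + (V_3 - 0)/56000 + (V_3 - V_1)/1.1 = 0
Collecting terms (coefficients in siemens):
  0.9169·V_1 - 0.9091·V_3 = 0.06667
  1.105·V_3 - 0.9091·V_1 = 4.706
Determinant D = (0.9169)(1.105) - (-0.9091)(-0.9091) = 0.1869
V_1 = [(0.06667)(1.105) - (-0.9091)(4.706)]/D = 23.29 V
V_3 = [(0.9169)(4.706) - (0.06667)(-0.9091)]/D = 23.41 V
Power in each resistor, P = (ΔV)²/R:
  P_R1 = (24 - 23.29)²/360 = 0.001407 W
  P_R2 = (23.29 - 0)²/200 = 2.712 W
  P_R3 = (24 - 23.41)²/5.1 = 0.06731 W
  P_R4 = (0 - 23.41)²/56000 = 0.00979 W
  P_R5 = (23.29 - 23.41)²/1.1 = 0.01441 W
P_total = P_R1 + P_R2 + P_R3 + P_R4 + P_R5 = 2.805 W

Final answer: 2.805 W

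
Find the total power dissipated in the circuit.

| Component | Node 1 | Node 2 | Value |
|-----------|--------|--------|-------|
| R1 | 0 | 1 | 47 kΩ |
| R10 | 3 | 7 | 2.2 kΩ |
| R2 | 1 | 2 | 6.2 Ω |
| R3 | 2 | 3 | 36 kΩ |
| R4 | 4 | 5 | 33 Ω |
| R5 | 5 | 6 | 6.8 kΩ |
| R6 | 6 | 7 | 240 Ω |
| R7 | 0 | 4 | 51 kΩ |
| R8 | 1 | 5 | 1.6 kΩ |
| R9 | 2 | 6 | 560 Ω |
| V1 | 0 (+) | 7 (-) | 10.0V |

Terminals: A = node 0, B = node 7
Nodal analysis, taking node 7 as the 0 V reference.
Source V1 fixes V_0 = 10 V.
KCL at each unknown node (sum of currents leaving = 0; resistances in Ω):
  Node 1: (V_1 - 10)/47000 + (V_1 - V_2)/6.2 + (V_1 - V_5)/1600 = 0
  Node 2: (V_2 - V_1)/6.2 + (V_2 - V_3)/36000 + (V_2 - V_6)/560 = 0
  Node 3: (V_3 - V_2)/36000 + (V_3 - 0)/2200 = 0
  Node 4: (V_4 - V_5)/33 + (V_4 - 10)/51000 = 0
  Node 5: (V_5 - V_4)/33 + (V_5 - V_6)/6800 + (V_5 - V_1)/1600 = 0
  Node 6: (V_6 - V_5)/6800 + (V_6 - 0)/240 + (V_6 - V_2)/560 = 0
Collecting terms (coefficients in siemens):
  0.1619·V_1 - 0.1613·V_2 - 0.000625·V_5 = 0.0002128
  0.1631·V_2 - 0.1613·V_1 - 0.00002778·V_3 - 0.001786·V_6 = 0
  0.0004823·V_3 - 0.00002778·V_2 = 0
  0.03032·V_4 - 0.0303·V_5 = 0.0001961
  0.03108·V_5 - 0.000625·V_1 - 0.0303·V_4 - 0.0001471·V_6 = 0
  0.006099·V_6 - 0.001786·V_2 - 0.0001471·V_5 = 0
Solving these 6 simultaneous equations (Gaussian elimination) gives:
  V_1 = 0.2786 V, V_2 = 0.2766 V, V_3 = 0.01593 V, V_4 = 0.4909 V
  V_5 = 0.4847 V, V_6 = 0.09265 V
Power in each resistor, P = (ΔV)²/R:
  P_R1 = (10 - 0.2786)²/47000 = 0.002011 W
  P_R2 = (0.2786 - 0.2766)²/6.2 = 0.0000006984 W
  P_R3 = (0.2766 - 0.01593)²/36000 = 0.000001887 W
  P_R4 = (0.4909 - 0.4847)²/33 = 0.000001147 W
  P_R5 = (0.4847 - 0.09265)²/6800 = 0.0000226 W
  P_R6 = (0.09265 - 0)²/240 = 0.00003577 W
  P_R7 = (10 - 0.4909)²/51000 = 0.001773 W
  P_R8 = (0.2786 - 0.4847)²/1600 = 0.00002654 W
  P_R9 = (0.2766 - 0.09265)²/560 = 0.00006039 W
  P_R10 = (0.01593 - 0)²/2200 = 0.0000001153 W
P_total = P_R1 + P_R2 + P_R3 + P_R4 + P_R5 + P_R6 + P_R7 + P_R8 + P_R9 + P_R10 = 0.003933 W

Final answer: 0.003933 W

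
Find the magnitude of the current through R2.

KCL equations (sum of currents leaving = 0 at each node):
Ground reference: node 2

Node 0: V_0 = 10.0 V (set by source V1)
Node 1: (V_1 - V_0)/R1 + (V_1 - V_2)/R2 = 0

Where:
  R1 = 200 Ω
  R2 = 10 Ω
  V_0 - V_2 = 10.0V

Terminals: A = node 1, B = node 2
Nodal analysis, taking node 2 as the 0 V reference.
Source V1 fixes V_0 = 10 V.
KCL at each unknown node (sum of currents leaving = 0; resistances in Ω):
  Node 1: (V_1 - 10)/200 + (V_1 - 0)/10 = 0
Collecting terms: 0.105 × V_1 = 0.05  =>  V_1 = 0.4762 V
I_R2 = (V_1 - V_2)/R2 = (0.4762 - 0)/10 = 0.04762 A
|I_R2| = 0.04762 A

Final answer: |I_R2| = 0.04762 A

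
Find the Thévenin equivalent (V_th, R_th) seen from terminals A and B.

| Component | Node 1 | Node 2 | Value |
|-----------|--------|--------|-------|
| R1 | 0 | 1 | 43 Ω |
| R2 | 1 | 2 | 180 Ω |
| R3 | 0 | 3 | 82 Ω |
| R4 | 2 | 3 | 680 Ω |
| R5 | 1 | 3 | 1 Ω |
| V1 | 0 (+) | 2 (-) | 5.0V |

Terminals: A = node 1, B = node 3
Step 1 — V_th is the open-circuit voltage V_A - V_B (nothing connected across the terminals).
Nodal analysis, taking node 2 as the 0 V reference.
Source V1 fixes V_0 = 5 V.
KCL at each unknown node (sum of currents leaving = 0; resistances in Ω):
  Node 1: (V_1 - 5)/43 + (V_1 - 0)/180 + (V_1 - V_3)/1 = 0
  Node 3: (V_3 - 5)/82 + (V_3 - 0)/680 + (V_3 - V_1)/1 = 0
Collecting terms (coefficients in siemens):
  1.029·V_1 - 1·V_3 = 0.1163
  1.014·V_3 - 1·V_1 = 0.06098
Determinant D = (1.029)(1.014) - (-1)(-1) = 0.04287
V_1 = [(0.1163)(1.014) - (-1)(0.06098)]/D = 4.172 V
V_3 = [(1.029)(0.06098) - (0.1163)(-1)]/D = 4.176 V
V_th = V_1 - V_3 = 4.172 - 4.176 = -0.003913 V
Step 2 — R_th: zero the source — replace V1 by a short circuit (node 2 merges into node 0) — and find the resistance seen between A (node 1) and B (node 3).
Reduce the network between node 1 (A) and node 3 (B) by series/parallel combination:
  Rp1 = R1 ‖ R2 (parallel, both between nodes 0 and 1) = 1/(1/43 + 1/180) = 34.71 Ω
  Rp2 = R3 ‖ R4 (parallel, both between nodes 0 and 3) = 1/(1/82 + 1/680) = 73.18 Ω
  Rs1 = Rp1 + Rp2 (series, joined only at node 0) = 34.71 + 73.18 = 107.9 Ω
  Rp3 = R5 ‖ Rs1 (parallel, both between nodes 1 and 3) = 1/(1/1 + 1/107.9) = 0.9908 Ω
R_th = 0.9908 Ω

Final answer: V_th = -0.003913 V, R_th = 0.9908 Ω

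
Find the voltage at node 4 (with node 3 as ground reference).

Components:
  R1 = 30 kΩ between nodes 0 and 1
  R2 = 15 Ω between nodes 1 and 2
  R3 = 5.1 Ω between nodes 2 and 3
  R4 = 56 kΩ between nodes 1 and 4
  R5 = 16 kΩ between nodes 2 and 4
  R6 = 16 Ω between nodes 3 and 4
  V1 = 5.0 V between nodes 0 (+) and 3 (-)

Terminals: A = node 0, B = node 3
Nodal analysis, taking node 3 as the 0 V reference.
Source V1 fixes V_0 = 5 V.
KCL at each unknown node (sum of currents leaving = 0; resistances in Ω):
  Node 1: (V_1 - 5)/30000 + (V_1 - V_2)/15 + (V_1 - V_4)/56000 = 0
  Node 2: (V_2 - V_1)/15 + (V_2 - 0)/5.1 + (V_2 - V_4)/16000 = 0
  Node 4: (V_4 - V_1)/56000 + (V_4 - V_2)/16000 + (V_4 - 0)/16 = 0
Collecting terms (coefficients in siemens):
  0.06672·V_1 - 0.06667·V_2 - 0.00001786·V_4 = 0.0001667
  0.2628·V_2 - 0.06667·V_1 - 0.0000625·V_4 = 0
  0.06258·V_4 - 0.00001786·V_1 - 0.0000625·V_2 = 0
Solving these 3 simultaneous equations (Gaussian elimination) gives:
  V_1 = 0.003346 V, V_2 = 0.0008489 V, V_4 = 0.000001803 V
The requested potential is V_4 = 0.000001803 V.

Final answer: V_4 = 1.803e-06 V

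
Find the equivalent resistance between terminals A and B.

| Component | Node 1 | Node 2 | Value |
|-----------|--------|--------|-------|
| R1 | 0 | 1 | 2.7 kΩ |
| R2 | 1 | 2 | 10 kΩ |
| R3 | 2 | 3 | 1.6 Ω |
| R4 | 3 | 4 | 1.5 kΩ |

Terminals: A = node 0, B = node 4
Reduce the network between node 0 (A) and node 4 (B) by series/parallel combination:
  Rs1 = R1 + R2 (series, joined only at node 1) = 2700 + 10000 = 12700 Ω
  Rs2 = R3 + Rs1 (series, joined only at node 2) = 1.6 + 12700 = 12700 Ω
  Rs3 = R4 + Rs2 (series, joined only at node 3) = 1500 + 12700 = 14200 Ω
R_eq = 14.2 kΩ

Final answer: 14.2 kΩ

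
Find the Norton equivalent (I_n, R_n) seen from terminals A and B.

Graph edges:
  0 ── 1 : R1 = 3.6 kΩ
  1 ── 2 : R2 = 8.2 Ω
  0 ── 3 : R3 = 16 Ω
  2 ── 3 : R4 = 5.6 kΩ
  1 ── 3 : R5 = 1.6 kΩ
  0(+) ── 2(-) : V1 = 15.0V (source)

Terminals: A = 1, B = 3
Find the Thévenin equivalent first; then I_n = V_th/R_th and R_n = R_th.
Step 1 — V_th is the open-circuit voltage V_A - V_B (nothing connected across the terminals).
Nodal analysis, taking node 2 as the 0 V reference.
Source V1 fixes V_0 = 15 V.
KCL at each unknown node (sum of currents leaving = 0; resistances in Ω):
  Node 1: (V_1 - 15)/3600 + (V_1 - 0)/8.2 + (V_1 - V_3)/1600 = 0
  Node 3: (V_3 - 15)/16 + (V_3 - 0)/5600 + (V_3 - V_1)/1600 = 0
Collecting terms (coefficients in siemens):
  0.1229·V_1 - 0.000625·V_3 = 0.004167
  0.0633·V_3 - 0.000625·V_1 = 0.9375
Determinant D = (0.1229)(0.0633) - (-0.000625)(-0.000625) = 0.007777
V_1 = [(0.004167)(0.0633) - (-0.000625)(0.9375)]/D = 0.1093 V
V_3 = [(0.1229)(0.9375) - (0.004167)(-0.000625)]/D = 14.81 V
V_th = V_1 - V_3 = 0.1093 - 14.81 = -14.7 V
Step 2 — R_th: zero the source — replace V1 by a short circuit (node 2 merges into node 0) — and find the resistance seen between A (node 1) and B (node 3).
Reduce the network between node 1 (A) and node 3 (B) by series/parallel combination:
  Rp1 = R1 ‖ R2 (parallel, both between nodes 0 and 1) = 1/(1/3600 + 1/8.2) = 8.181 Ω
  Rp2 = R3 ‖ R4 (parallel, both between nodes 0 and 3) = 1/(1/16 + 1/5600) = 15.95 Ω
  Rs1 = Rp1 + Rp2 (series, joined only at node 0) = 8.181 + 15.95 = 24.14 Ω
  Rp3 = R5 ‖ Rs1 (parallel, both between nodes 1 and 3) = 1/(1/1600 + 1/24.14) = 23.78 Ω
R_th = 23.78 Ω
I_n = V_th/R_th = -14.7/23.78 = -0.6183 A, and R_n = R_th = 23.78 Ω

Final answer: I_n = -0.6183 A, R_n = 23.78 Ω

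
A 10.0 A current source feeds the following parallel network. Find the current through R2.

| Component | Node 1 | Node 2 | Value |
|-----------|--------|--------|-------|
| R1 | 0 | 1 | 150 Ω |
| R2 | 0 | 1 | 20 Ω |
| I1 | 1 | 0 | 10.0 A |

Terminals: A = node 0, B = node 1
All resistors sit directly between nodes 0 and 1, so they are in parallel and share one voltage V; the full source current 10 A splits among them.
1/R_par = 1/150 + 1/20 = 0.05667 S  =>  R_par = 17.65 Ω
V = I × R_par = 10 × 17.65 = 176.5 V
I_R2 = V/R2 = 176.5/20 = 8.824 A

Final answer: 8.824 A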